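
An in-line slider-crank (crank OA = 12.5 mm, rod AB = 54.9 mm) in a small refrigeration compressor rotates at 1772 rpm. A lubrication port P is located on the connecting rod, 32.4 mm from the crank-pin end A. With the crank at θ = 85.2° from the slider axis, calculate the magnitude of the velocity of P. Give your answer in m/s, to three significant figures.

2.34

ω = 185.6 rad/s.  Crank-pin speed |V_A| = rω = 2.3195 m/s, perpendicular to OA.
Rod angle: sinφ = −(r/L) sinθ ⇒ φ = -13.114°; ω_rod = −rω cosθ/√(L²−r²sin²θ) = -3.6301 rad/s.
V_P = V_A + ω_rod × AP, with AP = 0.0324 m along the rod.
Components: V_Px = −rω sinθ − a·ω_rod·sinφ = -2.3381 m/s;  V_Py = rω cosθ + a·ω_rod·cosφ = +0.079547 m/s.
|V_P| = √(V_Px² + V_Py²) = 2.3394 m/s.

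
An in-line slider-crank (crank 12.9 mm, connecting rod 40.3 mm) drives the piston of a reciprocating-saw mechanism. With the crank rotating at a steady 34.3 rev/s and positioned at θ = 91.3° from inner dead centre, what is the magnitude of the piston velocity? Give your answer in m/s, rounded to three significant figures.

2.76

ω = 2π·34.3 = 215.5 rad/s
For an in-line slider-crank, x = r cosθ + √(L² − r² sin²θ), so v = −rω sinθ·[1 + r cosθ/√(L² − r² sin²θ)].
With r = 0.0129 m, L = 0.0403 m, θ = 91.3°: √(L² − r² sin²θ) = 0.038181 m.
v = −0.0129·215.5·0.99974·[1 + 0.0129·-0.02269/0.038181] = -2.7581 m/s.
|v| = 2.7581 m/s.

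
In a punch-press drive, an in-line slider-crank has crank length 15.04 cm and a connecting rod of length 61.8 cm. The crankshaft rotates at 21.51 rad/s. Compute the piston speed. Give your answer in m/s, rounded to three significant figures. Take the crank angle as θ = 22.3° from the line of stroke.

1.51

ω = 21.51 rad/s
For an in-line slider-crank, x = r cosθ + √(L² − r² sin²θ), so v = −rω sinθ·[1 + r cosθ/√(L² − r² sin²θ)].
With r = 0.1504 m, L = 0.618 m, θ = 22.3°: √(L² − r² sin²θ) = 0.61536 m.
v = −0.1504·21.51·0.37946·[1 + 0.1504·0.92521/0.61536] = -1.5052 m/s.
|v| = 1.5052 m/s.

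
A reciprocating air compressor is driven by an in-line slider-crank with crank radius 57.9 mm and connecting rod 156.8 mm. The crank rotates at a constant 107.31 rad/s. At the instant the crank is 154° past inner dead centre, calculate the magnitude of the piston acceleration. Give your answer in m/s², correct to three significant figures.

440

ω = 107.3 rad/s
x(θ) = r cosθ + √(L² − r² sin²θ); with ω constant, a = ω²·d²x/dθ².
d²x/dθ² = −r cosθ − r²(cos2θ)/√u − r⁴ sin²2θ/(4u^{3/2}),  u = L² − r² sin²θ = 0.023942 m².
Substituting r = 0.0579 m, L = 0.1568 m, θ = 154°: d²x/dθ² = +0.03823 m.
a = ω²·d²x/dθ² = (107.3)²·(+0.03823) = +440.24 m/s²;  |a| = 440.24 m/s².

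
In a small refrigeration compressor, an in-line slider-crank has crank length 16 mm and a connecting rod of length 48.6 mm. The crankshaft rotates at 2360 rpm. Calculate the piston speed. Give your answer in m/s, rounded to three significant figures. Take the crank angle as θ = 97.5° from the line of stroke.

3.74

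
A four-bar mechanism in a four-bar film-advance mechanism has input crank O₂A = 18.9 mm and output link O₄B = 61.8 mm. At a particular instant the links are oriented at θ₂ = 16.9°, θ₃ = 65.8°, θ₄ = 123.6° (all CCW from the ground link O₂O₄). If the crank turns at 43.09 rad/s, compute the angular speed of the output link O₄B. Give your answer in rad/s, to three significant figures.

11.7

ω₂ = 43.09 rad/s
Differentiating the loop-closure r₂e^{iθ₂}+r₃e^{iθ₃}=r₁+r₄e^{iθ₄} gives r₂ω₂e^{iθ₂}+r₃ω₃e^{iθ₃}=r₄ω₄e^{iθ₄}.
Eliminating the other unknown: ω₄ = r₂ω₂ sin(θ₂−θ₃) / [r₄ sin(θ₄−θ₃)].
Numerator sine = -0.75356; denominator sine = +0.84619.
Result = 0.0189·43.09·(-0.75356) / (0.0618·(+0.84619)) = -11.735 rad/s; magnitude 11.735 rad/s.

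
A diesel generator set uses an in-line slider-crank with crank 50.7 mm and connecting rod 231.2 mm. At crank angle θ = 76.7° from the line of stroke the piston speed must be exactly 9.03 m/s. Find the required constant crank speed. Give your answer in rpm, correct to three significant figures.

For an in-line slider-crank, |v_piston| = rω|sinθ|·[1 + r cosθ/√(L² − r² sin²θ)].
With r = 0.0507 m, L = 0.2312 m, θ = 76.7°: the bracketed kinematic factor |dx/dθ| = 0.051888 m.
ω = v/|dx/dθ| = 9.03/0.051888 = 174.03 rad/s.
N = 60ω/(2π) = 1661.9 rpm.

1660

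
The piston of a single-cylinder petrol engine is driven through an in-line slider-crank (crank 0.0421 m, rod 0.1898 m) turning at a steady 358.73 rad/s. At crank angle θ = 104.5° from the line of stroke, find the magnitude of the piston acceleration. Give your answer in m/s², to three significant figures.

2430

ω = 358.7 rad/s
x(θ) = r cosθ + √(L² − r² sin²θ); with ω constant, a = ω²·d²x/dθ².
d²x/dθ² = −r cosθ − r²(cos2θ)/√u − r⁴ sin²2θ/(4u^{3/2}),  u = L² − r² sin²θ = 0.0343627 m².
Substituting r = 0.0421 m, L = 0.1898 m, θ = 104.5°: d²x/dθ² = +0.018875 m.
a = ω²·d²x/dθ² = (358.7)²·(+0.018875) = +2428.9 m/s²;  |a| = 2428.9 m/s².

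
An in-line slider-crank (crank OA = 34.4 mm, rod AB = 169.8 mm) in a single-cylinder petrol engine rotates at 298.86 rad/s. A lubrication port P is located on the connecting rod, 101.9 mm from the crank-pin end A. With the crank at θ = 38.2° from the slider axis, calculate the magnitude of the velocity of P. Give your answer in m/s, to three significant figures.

7.68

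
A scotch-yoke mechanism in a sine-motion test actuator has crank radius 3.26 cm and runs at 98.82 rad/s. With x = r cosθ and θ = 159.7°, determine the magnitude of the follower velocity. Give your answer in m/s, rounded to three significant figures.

ω = 98.82 rad/s
x = r cosθ ⇒ ẋ = −rω sinθ.
|v| = rω|sinθ| = 0.0326·98.82·|sin 159.7°| = 1.1177 m/s.

1.12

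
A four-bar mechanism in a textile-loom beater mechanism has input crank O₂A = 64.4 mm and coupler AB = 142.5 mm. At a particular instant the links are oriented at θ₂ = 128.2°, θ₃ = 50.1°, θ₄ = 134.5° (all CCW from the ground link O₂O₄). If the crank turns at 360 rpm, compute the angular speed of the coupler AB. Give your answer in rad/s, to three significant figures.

1.88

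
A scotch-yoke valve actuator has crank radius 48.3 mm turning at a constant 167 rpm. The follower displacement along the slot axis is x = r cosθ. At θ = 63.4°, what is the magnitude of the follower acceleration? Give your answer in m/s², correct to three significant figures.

6.61

ω = 17.49 rad/s (from 167 rpm).
x = r cosθ ⇒ ẍ = −rω² cosθ (ω constant).
|a| = rω²|cosθ| = 0.0483·(17.49)²·|cos 63.4°| = 6.6143 m/s².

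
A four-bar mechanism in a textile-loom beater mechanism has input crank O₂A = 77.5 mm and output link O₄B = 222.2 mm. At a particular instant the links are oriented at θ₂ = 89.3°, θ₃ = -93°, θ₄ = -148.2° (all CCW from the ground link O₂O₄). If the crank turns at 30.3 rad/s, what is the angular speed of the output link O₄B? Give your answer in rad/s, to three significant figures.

0.516

ω₂ = 30.3 rad/s
Differentiating the loop-closure r₂e^{iθ₂}+r₃e^{iθ₃}=r₁+r₄e^{iθ₄} gives r₂ω₂e^{iθ₂}+r₃ω₃e^{iθ₃}=r₄ω₄e^{iθ₄}.
Eliminating the other unknown: ω₄ = r₂ω₂ sin(θ₂−θ₃) / [r₄ sin(θ₄−θ₃)].
Numerator sine = -0.04013; denominator sine = -0.82115.
Result = 0.0775·30.3·(-0.04013) / (0.2222·(-0.82115)) = +0.5165 rad/s; magnitude 0.5165 rad/s.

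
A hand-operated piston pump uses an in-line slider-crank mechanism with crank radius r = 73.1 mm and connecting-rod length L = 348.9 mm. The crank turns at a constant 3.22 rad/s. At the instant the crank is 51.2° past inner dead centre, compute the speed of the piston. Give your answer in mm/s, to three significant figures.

208

ω = 3.22 rad/s
For an in-line slider-crank, x = r cosθ + √(L² − r² sin²θ), so v = −rω sinθ·[1 + r cosθ/√(L² − r² sin²θ)].
With r = 0.0731 m, L = 0.3489 m, θ = 51.2°: √(L² − r² sin²θ) = 0.34422 m.
v = −0.0731·3.22·0.77934·[1 + 0.0731·0.62660/0.34422] = -0.20785 m/s.
|v| = 0.20785 m/s = 207.85 mm/s.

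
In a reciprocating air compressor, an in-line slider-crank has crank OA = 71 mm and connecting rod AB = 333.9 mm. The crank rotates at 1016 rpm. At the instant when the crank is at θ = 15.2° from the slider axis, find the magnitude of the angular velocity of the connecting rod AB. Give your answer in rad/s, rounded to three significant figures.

21.9

ω = 106.4 rad/s (converted from 1016 rpm).
The rod makes angle φ with the slider axis where L sinφ = r sinθ; differentiating, L cosφ·φ̇ = r ω cosθ.
L cosφ = √(L² − r² sin²θ) = 0.33338 m.
|ω_rod| = r ω |cosθ| / √(L² − r² sin²θ) = 0.071·106.4·0.96502/0.33338 = 21.866 rad/s.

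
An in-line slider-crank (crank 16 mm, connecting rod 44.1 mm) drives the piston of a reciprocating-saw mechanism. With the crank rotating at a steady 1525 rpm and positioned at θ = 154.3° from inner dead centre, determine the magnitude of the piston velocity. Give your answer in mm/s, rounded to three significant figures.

741

ω = 2π·1525/60 = 159.7 rad/s
For an in-line slider-crank, x = r cosθ + √(L² − r² sin²θ), so v = −rω sinθ·[1 + r cosθ/√(L² − r² sin²θ)].
With r = 0.016 m, L = 0.0441 m, θ = 154.3°: √(L² − r² sin²θ) = 0.043551 m.
v = −0.016·159.7·0.43366·[1 + 0.016·-0.90108/0.043551] = -0.74125 m/s.
|v| = 0.74125 m/s = 741.25 mm/s.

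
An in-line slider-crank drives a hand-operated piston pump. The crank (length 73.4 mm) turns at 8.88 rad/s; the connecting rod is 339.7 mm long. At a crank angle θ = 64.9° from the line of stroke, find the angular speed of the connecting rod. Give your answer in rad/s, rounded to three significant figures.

ω = 8.88 rad/s
The rod makes angle φ with the slider axis where L sinφ = r sinθ; differentiating, L cosφ·φ̇ = r ω cosθ.
L cosφ = √(L² − r² sin²θ) = 0.33313 m.
|ω_rod| = r ω |cosθ| / √(L² − r² sin²θ) = 0.0734·8.88·0.42420/0.33313 = 0.82997 rad/s.

0.830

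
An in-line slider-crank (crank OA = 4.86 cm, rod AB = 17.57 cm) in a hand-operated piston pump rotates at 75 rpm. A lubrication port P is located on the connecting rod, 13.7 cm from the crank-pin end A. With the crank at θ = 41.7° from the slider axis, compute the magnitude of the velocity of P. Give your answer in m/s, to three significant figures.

0.302

ω = 7.854 rad/s.  Crank-pin speed |V_A| = rω = 0.3817 m/s, perpendicular to OA.
Rod angle: sinφ = −(r/L) sinθ ⇒ φ = -10.603°; ω_rod = −rω cosθ/√(L²−r²sin²θ) = -1.6502 rad/s.
V_P = V_A + ω_rod × AP, with AP = 0.137 m along the rod.
Components: V_Px = −rω sinθ − a·ω_rod·sinφ = -0.29552 m/s;  V_Py = rω cosθ + a·ω_rod·cosφ = +0.062773 m/s.
|V_P| = √(V_Px² + V_Py²) = 0.30212 m/s.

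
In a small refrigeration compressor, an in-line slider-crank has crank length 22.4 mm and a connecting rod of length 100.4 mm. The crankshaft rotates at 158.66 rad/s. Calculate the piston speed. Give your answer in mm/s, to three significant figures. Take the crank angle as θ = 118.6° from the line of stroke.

ω = 158.7 rad/s
For an in-line slider-crank, x = r cosθ + √(L² − r² sin²θ), so v = −rω sinθ·[1 + r cosθ/√(L² − r² sin²θ)].
With r = 0.0224 m, L = 0.1004 m, θ = 118.6°: √(L² − r² sin²θ) = 0.098455 m.
v = −0.0224·158.7·0.87798·[1 + 0.0224·-0.47869/0.098455] = -2.7805 m/s.
|v| = 2.7805 m/s = 2780.5 mm/s.

2780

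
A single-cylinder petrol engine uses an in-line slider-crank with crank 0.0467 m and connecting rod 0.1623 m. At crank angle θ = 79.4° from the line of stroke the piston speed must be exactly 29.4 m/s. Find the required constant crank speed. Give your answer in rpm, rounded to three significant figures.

5800

For an in-line slider-crank, |v_piston| = rω|sinθ|·[1 + r cosθ/√(L² − r² sin²θ)].
With r = 0.0467 m, L = 0.1623 m, θ = 79.4°: the bracketed kinematic factor |dx/dθ| = 0.048436 m.
ω = v/|dx/dθ| = 29.4/0.048436 = 606.98 rad/s.
N = 60ω/(2π) = 5796.3 rpm.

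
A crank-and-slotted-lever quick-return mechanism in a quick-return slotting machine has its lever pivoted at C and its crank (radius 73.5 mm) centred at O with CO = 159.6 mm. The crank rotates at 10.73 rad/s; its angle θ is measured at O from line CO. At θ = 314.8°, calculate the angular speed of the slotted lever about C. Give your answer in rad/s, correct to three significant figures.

3.09

ω = 10.73 rad/s
Crank pin A relative to C: A = (d + r cosθ, r sinθ); lever angle φ = atan2(r sinθ, d + r cosθ).
Differentiating tanφ: φ̇ = rω(d cosθ + r)/(d² + r² + 2dr cosθ).
d² + r² + 2dr cosθ = |CA|² = 0.047406 m²;  d cosθ + r = +0.18596 m.
|ω_lever| = |0.0735·10.73·+0.18596| / 0.047406 = 3.0937 rad/s.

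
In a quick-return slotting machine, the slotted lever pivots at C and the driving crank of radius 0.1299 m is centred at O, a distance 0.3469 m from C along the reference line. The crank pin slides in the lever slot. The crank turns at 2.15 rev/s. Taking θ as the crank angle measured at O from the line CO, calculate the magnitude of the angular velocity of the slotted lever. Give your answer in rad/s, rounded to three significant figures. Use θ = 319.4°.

ω = 13.51 rad/s (from 2.15 rev/s).
Crank pin A relative to C: A = (d + r cosθ, r sinθ); lever angle φ = atan2(r sinθ, d + r cosθ).
Differentiating tanφ: φ̇ = rω(d cosθ + r)/(d² + r² + 2dr cosθ).
d² + r² + 2dr cosθ = |CA|² = 0.205643 m²;  d cosθ + r = +0.39329 m.
|ω_lever| = |0.1299·13.51·+0.39329| / 0.205643 = 3.3561 rad/s.

3.36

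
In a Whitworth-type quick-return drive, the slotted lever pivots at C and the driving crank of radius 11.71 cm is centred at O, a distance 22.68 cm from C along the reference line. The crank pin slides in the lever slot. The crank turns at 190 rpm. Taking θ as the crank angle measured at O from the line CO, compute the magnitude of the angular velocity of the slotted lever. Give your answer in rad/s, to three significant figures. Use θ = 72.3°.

ω = 19.9 rad/s (from 190 rpm).
Crank pin A relative to C: A = (d + r cosθ, r sinθ); lever angle φ = atan2(r sinθ, d + r cosθ).
Differentiating tanφ: φ̇ = rω(d cosθ + r)/(d² + r² + 2dr cosθ).
d² + r² + 2dr cosθ = |CA|² = 0.0812998 m²;  d cosθ + r = +0.18605 m.
|ω_lever| = |0.1171·19.9·+0.18605| / 0.0812998 = 5.332 rad/s.

5.33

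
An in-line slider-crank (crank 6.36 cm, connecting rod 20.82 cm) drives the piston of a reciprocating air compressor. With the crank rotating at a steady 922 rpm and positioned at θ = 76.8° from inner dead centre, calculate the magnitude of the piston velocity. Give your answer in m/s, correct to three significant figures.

ω = 2π·922/60 = 96.55 rad/s
For an in-line slider-crank, x = r cosθ + √(L² − r² sin²θ), so v = −rω sinθ·[1 + r cosθ/√(L² − r² sin²θ)].
With r = 0.0636 m, L = 0.2082 m, θ = 76.8°: √(L² − r² sin²θ) = 0.19878 m.
v = −0.0636·96.55·0.97358·[1 + 0.0636·0.22835/0.19878] = -6.4152 m/s.
|v| = 6.4152 m/s.

6.42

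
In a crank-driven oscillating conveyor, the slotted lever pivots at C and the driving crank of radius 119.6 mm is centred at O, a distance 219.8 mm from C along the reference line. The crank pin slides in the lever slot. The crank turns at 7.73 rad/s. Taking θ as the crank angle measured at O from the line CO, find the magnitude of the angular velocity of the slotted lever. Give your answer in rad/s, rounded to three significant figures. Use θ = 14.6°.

2.71

ω = 7.73 rad/s
Crank pin A relative to C: A = (d + r cosθ, r sinθ); lever angle φ = atan2(r sinθ, d + r cosθ).
Differentiating tanφ: φ̇ = rω(d cosθ + r)/(d² + r² + 2dr cosθ).
d² + r² + 2dr cosθ = |CA|² = 0.113495 m²;  d cosθ + r = +0.3323 m.
|ω_lever| = |0.1196·7.73·+0.3323| / 0.113495 = 2.7069 rad/s.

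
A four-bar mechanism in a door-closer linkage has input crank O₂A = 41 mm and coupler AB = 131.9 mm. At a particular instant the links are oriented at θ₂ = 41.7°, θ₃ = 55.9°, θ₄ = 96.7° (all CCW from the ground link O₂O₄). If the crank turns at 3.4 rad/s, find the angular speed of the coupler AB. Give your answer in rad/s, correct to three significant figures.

1.32

ω₂ = 3.4 rad/s
Differentiating the loop-closure r₂e^{iθ₂}+r₃e^{iθ₃}=r₁+r₄e^{iθ₄} gives r₂ω₂e^{iθ₂}+r₃ω₃e^{iθ₃}=r₄ω₄e^{iθ₄}.
Eliminating the other unknown: ω₃ = r₂ω₂ sin(θ₄−θ₂) / [r₃ sin(θ₃−θ₄)].
Numerator sine = +0.81915; denominator sine = -0.65342.
Result = 0.041·3.4·(+0.81915) / (0.1319·(-0.65342)) = -1.3249 rad/s; magnitude 1.3249 rad/s.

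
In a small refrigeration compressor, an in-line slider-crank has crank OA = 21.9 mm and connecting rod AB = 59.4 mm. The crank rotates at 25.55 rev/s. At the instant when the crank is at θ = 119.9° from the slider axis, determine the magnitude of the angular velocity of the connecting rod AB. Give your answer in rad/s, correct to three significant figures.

31.1

ω = 160.5 rad/s (converted from 25.55 rev/s).
The rod makes angle φ with the slider axis where L sinφ = r sinθ; differentiating, L cosφ·φ̇ = r ω cosθ.
L cosφ = √(L² − r² sin²θ) = 0.056284 m.
|ω_rod| = r ω |cosθ| / √(L² − r² sin²θ) = 0.0219·160.5·0.49849/0.056284 = 31.137 rad/s.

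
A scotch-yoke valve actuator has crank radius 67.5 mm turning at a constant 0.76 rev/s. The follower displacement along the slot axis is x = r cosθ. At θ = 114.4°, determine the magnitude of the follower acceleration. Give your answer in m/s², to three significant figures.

ω = 4.775 rad/s (from 0.76 rev/s).
x = r cosθ ⇒ ẍ = −rω² cosθ (ω constant).
|a| = rω²|cosθ| = 0.0675·(4.775)²·|cos 114.4°| = 0.63584 m/s².

0.636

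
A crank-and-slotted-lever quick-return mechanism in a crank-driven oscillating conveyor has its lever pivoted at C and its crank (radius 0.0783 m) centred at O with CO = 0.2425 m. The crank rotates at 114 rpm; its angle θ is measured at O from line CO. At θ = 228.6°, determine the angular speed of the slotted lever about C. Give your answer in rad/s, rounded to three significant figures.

1.93

ω = 11.94 rad/s (from 114 rpm).
Crank pin A relative to C: A = (d + r cosθ, r sinθ); lever angle φ = atan2(r sinθ, d + r cosθ).
Differentiating tanφ: φ̇ = rω(d cosθ + r)/(d² + r² + 2dr cosθ).
d² + r² + 2dr cosθ = |CA|² = 0.0398235 m²;  d cosθ + r = -0.082068 m.
|ω_lever| = |0.0783·11.94·-0.082068| / 0.0398235 = 1.9263 rad/s.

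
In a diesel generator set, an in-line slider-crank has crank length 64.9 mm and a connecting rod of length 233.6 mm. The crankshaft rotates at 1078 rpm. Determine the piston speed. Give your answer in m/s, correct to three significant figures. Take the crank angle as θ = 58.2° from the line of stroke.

7.16

ω = 2π·1078/60 = 112.9 rad/s
For an in-line slider-crank, x = r cosθ + √(L² − r² sin²θ), so v = −rω sinθ·[1 + r cosθ/√(L² − r² sin²θ)].
With r = 0.0649 m, L = 0.2336 m, θ = 58.2°: √(L² − r² sin²θ) = 0.22699 m.
v = −0.0649·112.9·0.84989·[1 + 0.0649·0.52696/0.22699] = -7.1648 m/s.
|v| = 7.1648 m/s.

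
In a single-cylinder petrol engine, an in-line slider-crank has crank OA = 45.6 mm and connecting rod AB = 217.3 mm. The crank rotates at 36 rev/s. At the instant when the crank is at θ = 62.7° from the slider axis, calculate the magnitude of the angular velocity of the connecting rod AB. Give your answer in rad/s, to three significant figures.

ω = 226.2 rad/s (converted from 36 rev/s).
The rod makes angle φ with the slider axis where L sinφ = r sinθ; differentiating, L cosφ·φ̇ = r ω cosθ.
L cosφ = √(L² − r² sin²θ) = 0.21349 m.
|ω_rod| = r ω |cosθ| / √(L² − r² sin²θ) = 0.0456·226.2·0.45865/0.21349 = 22.159 rad/s.

22.2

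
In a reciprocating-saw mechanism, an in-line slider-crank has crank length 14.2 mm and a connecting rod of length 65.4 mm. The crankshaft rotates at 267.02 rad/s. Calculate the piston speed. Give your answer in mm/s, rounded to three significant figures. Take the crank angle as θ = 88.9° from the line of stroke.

ω = 267 rad/s
For an in-line slider-crank, x = r cosθ + √(L² − r² sin²θ), so v = −rω sinθ·[1 + r cosθ/√(L² − r² sin²θ)].
With r = 0.0142 m, L = 0.0654 m, θ = 88.9°: √(L² − r² sin²θ) = 0.06384 m.
v = −0.0142·267·0.99982·[1 + 0.0142·0.01920/0.06384] = -3.8072 m/s.
|v| = 3.8072 m/s = 3807.2 mm/s.

3810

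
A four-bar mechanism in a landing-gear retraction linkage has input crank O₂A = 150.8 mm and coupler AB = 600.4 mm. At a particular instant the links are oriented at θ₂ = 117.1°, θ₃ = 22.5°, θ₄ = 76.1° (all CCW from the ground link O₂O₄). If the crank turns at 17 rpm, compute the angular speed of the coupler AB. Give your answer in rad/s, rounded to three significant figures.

0.364

ω₂ = 1.78 rad/s (from 17 rpm).
Differentiating the loop-closure r₂e^{iθ₂}+r₃e^{iθ₃}=r₁+r₄e^{iθ₄} gives r₂ω₂e^{iθ₂}+r₃ω₃e^{iθ₃}=r₄ω₄e^{iθ₄}.
Eliminating the other unknown: ω₃ = r₂ω₂ sin(θ₄−θ₂) / [r₃ sin(θ₃−θ₄)].
Numerator sine = -0.65606; denominator sine = -0.80489.
Result = 0.1508·1.78·(-0.65606) / (0.6004·(-0.80489)) = +0.36445 rad/s; magnitude 0.36445 rad/s.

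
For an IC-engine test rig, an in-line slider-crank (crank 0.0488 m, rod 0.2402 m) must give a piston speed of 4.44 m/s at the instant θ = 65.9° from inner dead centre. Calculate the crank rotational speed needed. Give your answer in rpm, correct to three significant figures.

For an in-line slider-crank, |v_piston| = rω|sinθ|·[1 + r cosθ/√(L² − r² sin²θ)].
With r = 0.0488 m, L = 0.2402 m, θ = 65.9°: the bracketed kinematic factor |dx/dθ| = 0.048307 m.
ω = v/|dx/dθ| = 4.44/0.048307 = 91.912 rad/s.
N = 60ω/(2π) = 877.7 rpm.

878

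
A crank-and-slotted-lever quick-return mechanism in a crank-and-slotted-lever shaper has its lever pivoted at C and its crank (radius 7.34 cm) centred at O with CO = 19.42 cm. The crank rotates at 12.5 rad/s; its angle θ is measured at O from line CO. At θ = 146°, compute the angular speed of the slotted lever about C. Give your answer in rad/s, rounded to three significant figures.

ω = 12.5 rad/s
Crank pin A relative to C: A = (d + r cosθ, r sinθ); lever angle φ = atan2(r sinθ, d + r cosθ).
Differentiating tanφ: φ̇ = rω(d cosθ + r)/(d² + r² + 2dr cosθ).
d² + r² + 2dr cosθ = |CA|² = 0.0194665 m²;  d cosθ + r = -0.087599 m.
|ω_lever| = |0.0734·12.5·-0.087599| / 0.0194665 = 4.1287 rad/s.

4.13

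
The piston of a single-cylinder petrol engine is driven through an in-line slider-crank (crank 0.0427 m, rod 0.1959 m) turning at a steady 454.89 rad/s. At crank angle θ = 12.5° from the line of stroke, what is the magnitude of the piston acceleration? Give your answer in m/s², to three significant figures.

10400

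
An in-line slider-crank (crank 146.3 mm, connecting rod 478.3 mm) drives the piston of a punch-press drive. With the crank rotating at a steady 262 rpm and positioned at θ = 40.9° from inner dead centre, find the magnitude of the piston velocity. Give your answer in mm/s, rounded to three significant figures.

ω = 2π·262/60 = 27.44 rad/s
For an in-line slider-crank, x = r cosθ + √(L² − r² sin²θ), so v = −rω sinθ·[1 + r cosθ/√(L² − r² sin²θ)].
With r = 0.1463 m, L = 0.4783 m, θ = 40.9°: √(L² − r² sin²θ) = 0.46861 m.
v = −0.1463·27.44·0.65474·[1 + 0.1463·0.75585/0.46861] = -3.2483 m/s.
|v| = 3.2483 m/s = 3248.3 mm/s.

3250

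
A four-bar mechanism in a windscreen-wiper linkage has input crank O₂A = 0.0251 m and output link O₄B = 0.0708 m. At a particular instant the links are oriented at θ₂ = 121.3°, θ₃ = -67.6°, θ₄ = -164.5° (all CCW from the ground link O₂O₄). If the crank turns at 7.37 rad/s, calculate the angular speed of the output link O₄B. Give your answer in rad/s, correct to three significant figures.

0.407

ω₂ = 7.37 rad/s
Differentiating the loop-closure r₂e^{iθ₂}+r₃e^{iθ₃}=r₁+r₄e^{iθ₄} gives r₂ω₂e^{iθ₂}+r₃ω₃e^{iθ₃}=r₄ω₄e^{iθ₄}.
Eliminating the other unknown: ω₄ = r₂ω₂ sin(θ₂−θ₃) / [r₄ sin(θ₄−θ₃)].
Numerator sine = -0.15471; denominator sine = -0.99276.
Result = 0.0251·7.37·(-0.15471) / (0.0708·(-0.99276)) = +0.40718 rad/s; magnitude 0.40718 rad/s.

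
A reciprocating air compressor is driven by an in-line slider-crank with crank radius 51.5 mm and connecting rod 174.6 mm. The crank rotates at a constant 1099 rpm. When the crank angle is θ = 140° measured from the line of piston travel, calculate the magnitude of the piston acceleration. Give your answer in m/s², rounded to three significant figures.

ω = 2π·1099/60 = 115.1 rad/s
x(θ) = r cosθ + √(L² − r² sin²θ); with ω constant, a = ω²·d²x/dθ².
d²x/dθ² = −r cosθ − r²(cos2θ)/√u − r⁴ sin²2θ/(4u^{3/2}),  u = L² − r² sin²θ = 0.0293893 m².
Substituting r = 0.0515 m, L = 0.1746 m, θ = 140°: d²x/dθ² = +0.036426 m.
a = ω²·d²x/dθ² = (115.1)²·(+0.036426) = +482.47 m/s²;  |a| = 482.47 m/s².

482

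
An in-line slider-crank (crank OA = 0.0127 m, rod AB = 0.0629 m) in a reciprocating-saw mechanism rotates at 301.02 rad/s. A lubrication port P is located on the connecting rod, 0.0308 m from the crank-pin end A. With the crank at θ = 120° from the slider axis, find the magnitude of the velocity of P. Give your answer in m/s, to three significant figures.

3.29

ω = 301 rad/s.  Crank-pin speed |V_A| = rω = 3.823 m/s, perpendicular to OA.
Rod angle: sinφ = −(r/L) sinθ ⇒ φ = -10.070°; ω_rod = −rω cosθ/√(L²−r²sin²θ) = +30.865 rad/s.
V_P = V_A + ω_rod × AP, with AP = 0.0308 m along the rod.
Components: V_Px = −rω sinθ − a·ω_rod·sinφ = -3.1446 m/s;  V_Py = rω cosθ + a·ω_rod·cosφ = -0.97549 m/s.
|V_P| = √(V_Px² + V_Py²) = 3.2924 m/s.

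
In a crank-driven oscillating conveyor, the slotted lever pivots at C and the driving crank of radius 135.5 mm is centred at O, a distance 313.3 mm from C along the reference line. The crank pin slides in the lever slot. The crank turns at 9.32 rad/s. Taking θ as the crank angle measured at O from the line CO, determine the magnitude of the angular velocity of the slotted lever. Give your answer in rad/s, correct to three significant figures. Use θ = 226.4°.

ω = 9.32 rad/s
Crank pin A relative to C: A = (d + r cosθ, r sinθ); lever angle φ = atan2(r sinθ, d + r cosθ).
Differentiating tanφ: φ̇ = rω(d cosθ + r)/(d² + r² + 2dr cosθ).
d² + r² + 2dr cosθ = |CA|² = 0.0579655 m²;  d cosθ + r = -0.080558 m.
|ω_lever| = |0.1355·9.32·-0.080558| / 0.0579655 = 1.7551 rad/s.

1.76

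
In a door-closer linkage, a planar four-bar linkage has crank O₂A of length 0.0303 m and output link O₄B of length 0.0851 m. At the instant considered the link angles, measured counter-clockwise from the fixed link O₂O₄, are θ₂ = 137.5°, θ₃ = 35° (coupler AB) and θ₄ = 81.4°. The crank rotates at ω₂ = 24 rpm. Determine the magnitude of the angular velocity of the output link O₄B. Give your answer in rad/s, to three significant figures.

1.21

ω₂ = 2.513 rad/s (from 24 rpm).
Differentiating the loop-closure r₂e^{iθ₂}+r₃e^{iθ₃}=r₁+r₄e^{iθ₄} gives r₂ω₂e^{iθ₂}+r₃ω₃e^{iθ₃}=r₄ω₄e^{iθ₄}.
Eliminating the other unknown: ω₄ = r₂ω₂ sin(θ₂−θ₃) / [r₄ sin(θ₄−θ₃)].
Numerator sine = +0.97630; denominator sine = +0.72417.
Result = 0.0303·2.513·(+0.97630) / (0.0851·(+0.72417)) = +1.2064 rad/s; magnitude 1.2064 rad/s.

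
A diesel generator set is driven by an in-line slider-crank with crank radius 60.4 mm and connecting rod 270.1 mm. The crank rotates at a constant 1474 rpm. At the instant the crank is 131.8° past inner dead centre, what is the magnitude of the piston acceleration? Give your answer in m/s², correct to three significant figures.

ω = 2π·1474/60 = 154.4 rad/s
x(θ) = r cosθ + √(L² − r² sin²θ); with ω constant, a = ω²·d²x/dθ².
d²x/dθ² = −r cosθ − r²(cos2θ)/√u − r⁴ sin²2θ/(4u^{3/2}),  u = L² − r² sin²θ = 0.0709266 m².
Substituting r = 0.0604 m, L = 0.2701 m, θ = 131.8°: d²x/dθ² = +0.041612 m.
a = ω²·d²x/dθ² = (154.4)²·(+0.041612) = +991.44 m/s²;  |a| = 991.44 m/s².

991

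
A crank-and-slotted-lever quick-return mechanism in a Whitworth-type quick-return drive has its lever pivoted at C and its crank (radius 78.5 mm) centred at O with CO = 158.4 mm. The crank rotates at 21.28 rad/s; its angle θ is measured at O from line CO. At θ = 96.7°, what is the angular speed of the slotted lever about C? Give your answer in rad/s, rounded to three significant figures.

3.54

ω = 21.28 rad/s
Crank pin A relative to C: A = (d + r cosθ, r sinθ); lever angle φ = atan2(r sinθ, d + r cosθ).
Differentiating tanφ: φ̇ = rω(d cosθ + r)/(d² + r² + 2dr cosθ).
d² + r² + 2dr cosθ = |CA|² = 0.0283513 m²;  d cosθ + r = +0.060019 m.
|ω_lever| = |0.0785·21.28·+0.060019| / 0.0283513 = 3.5364 rad/s.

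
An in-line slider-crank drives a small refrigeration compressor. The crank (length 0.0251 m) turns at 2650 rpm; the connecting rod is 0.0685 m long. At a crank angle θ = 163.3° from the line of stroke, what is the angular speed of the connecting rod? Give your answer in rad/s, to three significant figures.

ω = 277.5 rad/s (converted from 2650 rpm).
The rod makes angle φ with the slider axis where L sinφ = r sinθ; differentiating, L cosφ·φ̇ = r ω cosθ.
L cosφ = √(L² − r² sin²θ) = 0.068119 m.
|ω_rod| = r ω |cosθ| / √(L² − r² sin²θ) = 0.0251·277.5·0.95782/0.068119 = 97.941 rad/s.

97.9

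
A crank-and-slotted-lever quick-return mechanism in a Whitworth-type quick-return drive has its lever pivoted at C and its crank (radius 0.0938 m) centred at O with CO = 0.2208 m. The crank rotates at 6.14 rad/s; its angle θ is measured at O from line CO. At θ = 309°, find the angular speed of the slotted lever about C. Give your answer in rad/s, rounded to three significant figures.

ω = 6.14 rad/s
Crank pin A relative to C: A = (d + r cosθ, r sinθ); lever angle φ = atan2(r sinθ, d + r cosθ).
Differentiating tanφ: φ̇ = rω(d cosθ + r)/(d² + r² + 2dr cosθ).
d² + r² + 2dr cosθ = |CA|² = 0.0836188 m²;  d cosθ + r = +0.23275 m.
|ω_lever| = |0.0938·6.14·+0.23275| / 0.0836188 = 1.6031 rad/s.

1.60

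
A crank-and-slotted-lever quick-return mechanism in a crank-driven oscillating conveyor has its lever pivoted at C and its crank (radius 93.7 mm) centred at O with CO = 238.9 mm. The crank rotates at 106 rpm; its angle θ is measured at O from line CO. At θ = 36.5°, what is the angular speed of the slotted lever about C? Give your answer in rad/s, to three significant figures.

2.92

ω = 11.1 rad/s (from 106 rpm).
Crank pin A relative to C: A = (d + r cosθ, r sinθ); lever angle φ = atan2(r sinθ, d + r cosθ).
Differentiating tanφ: φ̇ = rω(d cosθ + r)/(d² + r² + 2dr cosθ).
d² + r² + 2dr cosθ = |CA|² = 0.101841 m²;  d cosθ + r = +0.28574 m.
|ω_lever| = |0.0937·11.1·+0.28574| / 0.101841 = 2.9183 rad/s.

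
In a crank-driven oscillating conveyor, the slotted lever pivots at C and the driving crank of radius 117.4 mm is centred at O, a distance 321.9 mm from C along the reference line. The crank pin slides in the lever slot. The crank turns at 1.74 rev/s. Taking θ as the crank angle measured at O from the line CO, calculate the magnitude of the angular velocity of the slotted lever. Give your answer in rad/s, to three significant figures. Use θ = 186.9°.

6.12

ω = 10.93 rad/s (from 1.74 rev/s).
Crank pin A relative to C: A = (d + r cosθ, r sinθ); lever angle φ = atan2(r sinθ, d + r cosθ).
Differentiating tanφ: φ̇ = rω(d cosθ + r)/(d² + r² + 2dr cosθ).
d² + r² + 2dr cosθ = |CA|² = 0.0423677 m²;  d cosθ + r = -0.20217 m.
|ω_lever| = |0.1174·10.93·-0.20217| / 0.0423677 = 6.1246 rad/s.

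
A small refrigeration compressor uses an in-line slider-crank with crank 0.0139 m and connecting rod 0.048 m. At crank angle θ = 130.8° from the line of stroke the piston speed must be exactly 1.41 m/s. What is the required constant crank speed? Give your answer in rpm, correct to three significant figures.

1590

For an in-line slider-crank, |v_piston| = rω|sinθ|·[1 + r cosθ/√(L² − r² sin²θ)].
With r = 0.0139 m, L = 0.048 m, θ = 130.8°: the bracketed kinematic factor |dx/dθ| = 0.0084816 m.
ω = v/|dx/dθ| = 1.41/0.0084816 = 166.24 rad/s.
N = 60ω/(2π) = 1587.5 rpm.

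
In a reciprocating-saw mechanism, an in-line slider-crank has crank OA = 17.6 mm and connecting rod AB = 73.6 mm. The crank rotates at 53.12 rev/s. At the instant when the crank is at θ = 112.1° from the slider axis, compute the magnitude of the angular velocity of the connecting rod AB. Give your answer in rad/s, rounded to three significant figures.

ω = 333.8 rad/s (converted from 53.12 rev/s).
The rod makes angle φ with the slider axis where L sinφ = r sinθ; differentiating, L cosφ·φ̇ = r ω cosθ.
L cosφ = √(L² − r² sin²θ) = 0.071771 m.
|ω_rod| = r ω |cosθ| / √(L² − r² sin²θ) = 0.0176·333.8·0.37622/0.071771 = 30.793 rad/s.

30.8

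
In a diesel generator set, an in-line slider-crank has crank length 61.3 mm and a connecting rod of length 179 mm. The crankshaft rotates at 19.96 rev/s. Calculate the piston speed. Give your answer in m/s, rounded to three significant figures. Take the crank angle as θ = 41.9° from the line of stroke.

ω = 2π·20 = 125.4 rad/s
For an in-line slider-crank, x = r cosθ + √(L² − r² sin²θ), so v = −rω sinθ·[1 + r cosθ/√(L² − r² sin²θ)].
With r = 0.0613 m, L = 0.179 m, θ = 41.9°: √(L² − r² sin²θ) = 0.17426 m.
v = −0.0613·125.4·0.66783·[1 + 0.0613·0.74431/0.17426] = -6.4785 m/s.
|v| = 6.4785 m/s.

6.48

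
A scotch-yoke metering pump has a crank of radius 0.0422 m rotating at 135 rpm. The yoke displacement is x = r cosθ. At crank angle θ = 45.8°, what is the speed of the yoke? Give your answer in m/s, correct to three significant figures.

0.428

ω = 14.14 rad/s (from 135 rpm).
x = r cosθ ⇒ ẋ = −rω sinθ.
|v| = rω|sinθ| = 0.0422·14.14·|sin 45.8°| = 0.4277 m/s.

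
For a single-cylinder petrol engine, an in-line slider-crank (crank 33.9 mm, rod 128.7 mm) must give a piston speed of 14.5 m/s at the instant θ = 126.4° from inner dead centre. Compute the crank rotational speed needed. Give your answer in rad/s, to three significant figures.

For an in-line slider-crank, |v_piston| = rω|sinθ|·[1 + r cosθ/√(L² − r² sin²θ)].
With r = 0.0339 m, L = 0.1287 m, θ = 126.4°: the bracketed kinematic factor |dx/dθ| = 0.022922 m.
ω = v/|dx/dθ| = 14.5/0.022922 = 632.59 rad/s.

633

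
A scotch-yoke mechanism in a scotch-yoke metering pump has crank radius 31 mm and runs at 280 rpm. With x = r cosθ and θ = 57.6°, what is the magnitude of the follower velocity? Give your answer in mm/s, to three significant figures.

ω = 29.32 rad/s (from 280 rpm).
x = r cosθ ⇒ ẋ = −rω sinθ.
|v| = rω|sinθ| = 0.031·29.32·|sin 57.6°| = 0.76747 m/s = 767.47 mm/s.

767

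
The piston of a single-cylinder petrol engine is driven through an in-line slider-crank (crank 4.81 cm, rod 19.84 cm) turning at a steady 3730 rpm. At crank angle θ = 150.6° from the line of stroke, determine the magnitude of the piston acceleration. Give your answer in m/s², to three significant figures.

ω = 2π·3730/60 = 390.6 rad/s
x(θ) = r cosθ + √(L² − r² sin²θ); with ω constant, a = ω²·d²x/dθ².
d²x/dθ² = −r cosθ − r²(cos2θ)/√u − r⁴ sin²2θ/(4u^{3/2}),  u = L² − r² sin²θ = 0.038805 m².
Substituting r = 0.0481 m, L = 0.1984 m, θ = 150.6°: d²x/dθ² = +0.035693 m.
a = ω²·d²x/dθ² = (390.6)²·(+0.035693) = +5445.8 m/s²;  |a| = 5445.8 m/s².

5450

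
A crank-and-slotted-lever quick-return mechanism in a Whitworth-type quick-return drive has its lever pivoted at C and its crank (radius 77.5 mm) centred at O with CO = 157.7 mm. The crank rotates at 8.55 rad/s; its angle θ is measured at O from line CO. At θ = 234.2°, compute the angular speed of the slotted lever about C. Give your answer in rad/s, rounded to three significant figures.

0.590

ω = 8.55 rad/s
Crank pin A relative to C: A = (d + r cosθ, r sinθ); lever angle φ = atan2(r sinθ, d + r cosθ).
Differentiating tanφ: φ̇ = rω(d cosθ + r)/(d² + r² + 2dr cosθ).
d² + r² + 2dr cosθ = |CA|² = 0.0165771 m²;  d cosθ + r = -0.014748 m.
|ω_lever| = |0.0775·8.55·-0.014748| / 0.0165771 = 0.5895 rad/s.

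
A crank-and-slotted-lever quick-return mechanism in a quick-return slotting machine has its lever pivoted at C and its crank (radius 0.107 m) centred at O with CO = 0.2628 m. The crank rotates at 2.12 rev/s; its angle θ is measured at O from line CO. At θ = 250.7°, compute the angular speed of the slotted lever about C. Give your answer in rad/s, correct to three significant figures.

ω = 13.32 rad/s (from 2.12 rev/s).
Crank pin A relative to C: A = (d + r cosθ, r sinθ); lever angle φ = atan2(r sinθ, d + r cosθ).
Differentiating tanφ: φ̇ = rω(d cosθ + r)/(d² + r² + 2dr cosθ).
d² + r² + 2dr cosθ = |CA|² = 0.061925 m²;  d cosθ + r = +0.020141 m.
|ω_lever| = |0.107·13.32·+0.020141| / 0.061925 = 0.46357 rad/s.

0.464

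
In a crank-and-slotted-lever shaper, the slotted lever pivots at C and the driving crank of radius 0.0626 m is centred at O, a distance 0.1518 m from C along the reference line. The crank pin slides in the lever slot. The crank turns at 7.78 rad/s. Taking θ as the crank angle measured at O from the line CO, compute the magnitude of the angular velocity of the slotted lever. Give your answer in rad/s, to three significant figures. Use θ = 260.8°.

ω = 7.78 rad/s
Crank pin A relative to C: A = (d + r cosθ, r sinθ); lever angle φ = atan2(r sinθ, d + r cosθ).
Differentiating tanφ: φ̇ = rω(d cosθ + r)/(d² + r² + 2dr cosθ).
d² + r² + 2dr cosθ = |CA|² = 0.0239234 m²;  d cosθ + r = +0.03833 m.
|ω_lever| = |0.0626·7.78·+0.03833| / 0.0239234 = 0.78032 rad/s.

0.780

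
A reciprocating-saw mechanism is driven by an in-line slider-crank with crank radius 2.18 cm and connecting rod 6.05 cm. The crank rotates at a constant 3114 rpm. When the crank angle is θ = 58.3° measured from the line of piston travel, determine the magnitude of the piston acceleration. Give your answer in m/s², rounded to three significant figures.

850

ω = 2π·3114/60 = 326.1 rad/s
x(θ) = r cosθ + √(L² − r² sin²θ); with ω constant, a = ω²·d²x/dθ².
d²x/dθ² = −r cosθ − r²(cos2θ)/√u − r⁴ sin²2θ/(4u^{3/2}),  u = L² − r² sin²θ = 0.00331623 m².
Substituting r = 0.0218 m, L = 0.0605 m, θ = 58.3°: d²x/dθ² = -0.0079965 m.
a = ω²·d²x/dθ² = (326.1)²·(-0.0079965) = -850.34 m/s²;  |a| = 850.34 m/s².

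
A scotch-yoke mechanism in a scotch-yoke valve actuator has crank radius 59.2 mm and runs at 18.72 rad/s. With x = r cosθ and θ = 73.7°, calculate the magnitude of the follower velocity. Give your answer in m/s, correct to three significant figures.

1.06

ω = 18.72 rad/s
x = r cosθ ⇒ ẋ = −rω sinθ.
|v| = rω|sinθ| = 0.0592·18.72·|sin 73.7°| = 1.0637 m/s.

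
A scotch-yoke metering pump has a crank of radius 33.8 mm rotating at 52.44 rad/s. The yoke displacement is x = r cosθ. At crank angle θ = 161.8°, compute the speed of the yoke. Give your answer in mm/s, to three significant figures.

554

ω = 52.44 rad/s
x = r cosθ ⇒ ẋ = −rω sinθ.
|v| = rω|sinθ| = 0.0338·52.44·|sin 161.8°| = 0.5536 m/s = 553.6 mm/s.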